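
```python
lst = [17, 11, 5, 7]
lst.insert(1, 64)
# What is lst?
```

[17, 64, 11, 5, 7]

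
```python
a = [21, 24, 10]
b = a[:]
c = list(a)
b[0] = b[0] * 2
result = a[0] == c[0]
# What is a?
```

After line 1: a = [21, 24, 10]
After line 2 (b = a[:], copy): a = [21, 24, 10], b = [21, 24, 10]
After line 3 (c = list(a) is a copy, new object): c = [21, 24, 10]
After line 4 (b[0] = 21 * 2 = 42; only b mutates (copy)): a = [21, 24, 10], b = [42, 24, 10], c = [21, 24, 10]
After line 5 (a[0] = 21, c[0] = 21; result = True)

[21, 24, 10]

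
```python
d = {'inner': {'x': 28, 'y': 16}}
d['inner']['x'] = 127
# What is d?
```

After line 1: d = {'inner': {'x': 28, 'y': 16}}
After line 2 (inner x overwritten): d = {'inner': {'x': 127, 'y': 16}}

{'inner': {'x': 127, 'y': 16}}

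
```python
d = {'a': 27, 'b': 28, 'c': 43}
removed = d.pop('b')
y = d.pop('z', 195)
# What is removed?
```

After line 1: d = {'a': 27, 'b': 28, 'c': 43}
After line 2 (pop 'b' returns 28): d = {'a': 27, 'c': 43}, removed = 28
After line 3 (pop 'z' missing, returns default 195): d = {'a': 27, 'c': 43}, y = 195

28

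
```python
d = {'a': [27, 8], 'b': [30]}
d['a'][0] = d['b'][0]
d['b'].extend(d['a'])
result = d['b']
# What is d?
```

After line 1: d = {'a': [27, 8], 'b': [30]}
After line 2 (a[0] = b[0] = 30): d = {'a': [30, 8], 'b': [30]}
After line 3 (b.extend(a) appends [30, 8]): d = {'a': [30, 8], 'b': [30, 30, 8]}
After line 4: result = d['b'] = [30, 30, 8]

{'a': [30, 8], 'b': [30, 30, 8]}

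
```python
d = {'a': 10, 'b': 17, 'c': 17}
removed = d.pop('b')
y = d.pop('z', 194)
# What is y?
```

After line 1: d = {'a': 10, 'b': 17, 'c': 17}
After line 2 (pop 'b' returns 17): d = {'a': 10, 'c': 17}, removed = 17
After line 3 (pop 'z' missing, returns default 194): d = {'a': 10, 'c': 17}, y = 194

194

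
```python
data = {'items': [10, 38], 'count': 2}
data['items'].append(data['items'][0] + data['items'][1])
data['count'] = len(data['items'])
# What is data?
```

After line 1: data = {'items': [10, 38], 'count': 2}
After line 2 (append 10 + 38 = 48): data = {'items': [10, 38, 48], 'count': 2}
After line 3 (count = len(items) = 3): data = {'items': [10, 38, 48], 'count': 3}

{'items': [10, 38, 48], 'count': 3}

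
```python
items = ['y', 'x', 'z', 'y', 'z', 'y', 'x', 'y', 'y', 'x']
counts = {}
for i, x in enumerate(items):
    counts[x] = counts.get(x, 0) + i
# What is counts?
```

Initial: counts = {}, items = ['y', 'x', 'z', 'y', 'z', 'y', 'x', 'y', 'y', 'x']
i=0, x='y': counts = {'y': 0}
i=1, x='x': counts = {'y': 0, 'x': 1}
i=2, x='z': counts = {'y': 0, 'x': 1, 'z': 2}
i=3, x='y': counts = {'y': 3, 'x': 1, 'z': 2}
i=4, x='z': counts = {'y': 3, 'x': 1, 'z': 6}
i=5, x='y': counts = {'y': 8, 'x': 1, 'z': 6}
i=6, x='x': counts = {'y': 8, 'x': 7, 'z': 6}
i=7, x='y': counts = {'y': 15, 'x': 7, 'z': 6}
i=8, x='y': counts = {'y': 23, 'x': 7, 'z': 6}
i=9, x='x': counts = {'y': 23, 'x': 16, 'z': 6}

{'y': 23, 'x': 16, 'z': 6}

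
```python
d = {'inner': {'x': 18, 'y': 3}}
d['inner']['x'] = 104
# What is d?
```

After line 1: d = {'inner': {'x': 18, 'y': 3}}
After line 2 (inner x overwritten): d = {'inner': {'x': 104, 'y': 3}}

{'inner': {'x': 104, 'y': 3}}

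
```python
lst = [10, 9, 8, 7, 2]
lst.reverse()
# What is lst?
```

[2, 7, 8, 9, 10]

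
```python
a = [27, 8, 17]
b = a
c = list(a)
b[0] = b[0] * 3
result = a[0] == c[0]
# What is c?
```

After line 1: a = [27, 8, 17]
After line 2 (b = a, alias): a = [27, 8, 17], b = [27, 8, 17]
After line 3 (c = list(a) is a copy, new object): c = [27, 8, 17]
After line 4 (b[0] = 27 * 3 = 81; mutates shared a/b): a = b = [81, 8, 17], c = [27, 8, 17]
After line 5 (a[0] = 81, c[0] = 27; result = False)

[27, 8, 17]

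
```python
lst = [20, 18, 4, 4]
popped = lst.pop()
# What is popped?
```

4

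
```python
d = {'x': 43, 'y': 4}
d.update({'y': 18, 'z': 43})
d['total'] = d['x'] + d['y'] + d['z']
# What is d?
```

After line 1: d = {'x': 43, 'y': 4}
After line 2 (y overwritten, z added): d = {'x': 43, 'y': 18, 'z': 43}
After line 3 (total = 43 + 18 + 43 = 104): d = {'x': 43, 'y': 18, 'z': 43, 'total': 104}

{'x': 43, 'y': 18, 'z': 43, 'total': 104}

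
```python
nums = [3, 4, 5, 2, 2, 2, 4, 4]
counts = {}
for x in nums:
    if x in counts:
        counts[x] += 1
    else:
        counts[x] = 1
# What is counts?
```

Initial: counts = {}, nums = [3, 4, 5, 2, 2, 2, 4, 4]
See 3: counts = {3: 1}
See 4: counts = {3: 1, 4: 1}
See 5: counts = {3: 1, 4: 1, 5: 1}
See 2: counts = {3: 1, 4: 1, 5: 1, 2: 1}
See 2: counts = {3: 1, 4: 1, 5: 1, 2: 2}
See 2: counts = {3: 1, 4: 1, 5: 1, 2: 3}
See 4: counts = {3: 1, 4: 2, 5: 1, 2: 3}
See 4: counts = {3: 1, 4: 3, 5: 1, 2: 3}

{3: 1, 4: 3, 5: 1, 2: 3}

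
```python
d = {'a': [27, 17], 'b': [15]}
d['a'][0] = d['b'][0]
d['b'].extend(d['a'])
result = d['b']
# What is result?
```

After line 1: d = {'a': [27, 17], 'b': [15]}
After line 2 (a[0] = b[0] = 15): d = {'a': [15, 17], 'b': [15]}
After line 3 (b.extend(a) appends [15, 17]): d = {'a': [15, 17], 'b': [15, 15, 17]}
After line 4: result = d['b'] = [15, 15, 17]

[15, 15, 17]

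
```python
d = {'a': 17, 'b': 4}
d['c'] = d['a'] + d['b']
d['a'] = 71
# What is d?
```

After line 1: d = {'a': 17, 'b': 4}
After line 2 (d['c'] = 17 + 4): d = {'a': 17, 'b': 4, 'c': 21}
After line 3: d = {'a': 71, 'b': 4, 'c': 21}

{'a': 71, 'b': 4, 'c': 21}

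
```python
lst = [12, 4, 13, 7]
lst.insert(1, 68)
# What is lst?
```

[12, 68, 4, 13, 7]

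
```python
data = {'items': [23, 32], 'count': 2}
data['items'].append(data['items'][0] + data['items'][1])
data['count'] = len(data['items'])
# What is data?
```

After line 1: data = {'items': [23, 32], 'count': 2}
After line 2 (append 23 + 32 = 55): data = {'items': [23, 32, 55], 'count': 2}
After line 3 (count = len(items) = 3): data = {'items': [23, 32, 55], 'count': 3}

{'items': [23, 32, 55], 'count': 3}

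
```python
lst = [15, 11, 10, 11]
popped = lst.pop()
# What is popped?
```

11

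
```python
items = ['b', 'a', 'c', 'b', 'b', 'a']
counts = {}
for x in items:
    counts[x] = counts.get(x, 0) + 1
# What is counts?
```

Initial: counts = {}, items = ['b', 'a', 'c', 'b', 'b', 'a']
See 'b': counts = {'b': 1}
See 'a': counts = {'b': 1, 'a': 1}
See 'c': counts = {'b': 1, 'a': 1, 'c': 1}
See 'b': counts = {'b': 2, 'a': 1, 'c': 1}
See 'b': counts = {'b': 3, 'a': 1, 'c': 1}
See 'a': counts = {'b': 3, 'a': 2, 'c': 1}

{'b': 3, 'a': 2, 'c': 1}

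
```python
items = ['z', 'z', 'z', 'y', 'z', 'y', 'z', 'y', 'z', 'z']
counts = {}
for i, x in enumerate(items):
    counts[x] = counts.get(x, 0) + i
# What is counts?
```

Initial: counts = {}, items = ['z', 'z', 'z', 'y', 'z', 'y', 'z', 'y', 'z', 'z']
i=0, x='z': counts = {'z': 0}
i=1, x='z': counts = {'z': 1}
i=2, x='z': counts = {'z': 3}
i=3, x='y': counts = {'z': 3, 'y': 3}
i=4, x='z': counts = {'z': 7, 'y': 3}
i=5, x='y': counts = {'z': 7, 'y': 8}
i=6, x='z': counts = {'z': 13, 'y': 8}
i=7, x='y': counts = {'z': 13, 'y': 15}
i=8, x='z': counts = {'z': 21, 'y': 15}
i=9, x='z': counts = {'z': 30, 'y': 15}

{'z': 30, 'y': 15}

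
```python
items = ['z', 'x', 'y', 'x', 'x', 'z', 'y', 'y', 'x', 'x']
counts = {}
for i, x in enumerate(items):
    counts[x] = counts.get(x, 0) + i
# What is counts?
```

Initial: counts = {}, items = ['z', 'x', 'y', 'x', 'x', 'z', 'y', 'y', 'x', 'x']
i=0, x='z': counts = {'z': 0}
i=1, x='x': counts = {'z': 0, 'x': 1}
i=2, x='y': counts = {'z': 0, 'x': 1, 'y': 2}
i=3, x='x': counts = {'z': 0, 'x': 4, 'y': 2}
i=4, x='x': counts = {'z': 0, 'x': 8, 'y': 2}
i=5, x='z': counts = {'z': 5, 'x': 8, 'y': 2}
i=6, x='y': counts = {'z': 5, 'x': 8, 'y': 8}
i=7, x='y': counts = {'z': 5, 'x': 8, 'y': 15}
i=8, x='x': counts = {'z': 5, 'x': 16, 'y': 15}
i=9, x='x': counts = {'z': 5, 'x': 25, 'y': 15}

{'z': 5, 'x': 25, 'y': 15}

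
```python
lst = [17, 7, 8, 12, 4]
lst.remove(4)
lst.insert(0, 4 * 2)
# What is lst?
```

After line 1: lst = [17, 7, 8, 12, 4]
After line 2 (remove first 4): lst = [17, 7, 8, 12]
After line 3 (insert 8 at index 0): lst = [8, 17, 7, 8, 12]

[8, 17, 7, 8, 12]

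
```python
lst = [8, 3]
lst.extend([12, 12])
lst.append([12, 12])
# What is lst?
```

After line 1: lst = [8, 3]
After line 2 (extend unpacks [12, 12]): lst = [8, 3, 12, 12]
After line 3 (append adds [12, 12] as single element): lst = [8, 3, 12, 12, [12, 12]]

[8, 3, 12, 12, [12, 12]]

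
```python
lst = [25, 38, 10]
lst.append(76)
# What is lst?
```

[25, 38, 10, 76]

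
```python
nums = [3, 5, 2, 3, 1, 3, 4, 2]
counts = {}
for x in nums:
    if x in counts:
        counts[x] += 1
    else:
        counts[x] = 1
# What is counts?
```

Initial: counts = {}, nums = [3, 5, 2, 3, 1, 3, 4, 2]
See 3: counts = {3: 1}
See 5: counts = {3: 1, 5: 1}
See 2: counts = {3: 1, 5: 1, 2: 1}
See 3: counts = {3: 2, 5: 1, 2: 1}
See 1: counts = {3: 2, 5: 1, 2: 1, 1: 1}
See 3: counts = {3: 3, 5: 1, 2: 1, 1: 1}
See 4: counts = {3: 3, 5: 1, 2: 1, 1: 1, 4: 1}
See 2: counts = {3: 3, 5: 1, 2: 2, 1: 1, 4: 1}

{3: 3, 5: 1, 2: 2, 1: 1, 4: 1}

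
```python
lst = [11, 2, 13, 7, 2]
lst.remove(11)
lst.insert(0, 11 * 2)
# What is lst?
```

After line 1: lst = [11, 2, 13, 7, 2]
After line 2 (remove first 11): lst = [2, 13, 7, 2]
After line 3 (insert 22 at index 0): lst = [22, 2, 13, 7, 2]

[22, 2, 13, 7, 2]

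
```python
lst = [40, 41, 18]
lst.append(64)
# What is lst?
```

[40, 41, 18, 64]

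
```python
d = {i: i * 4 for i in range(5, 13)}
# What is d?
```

{5: 20, 6: 24, 7: 28, 8: 32, 9: 36, 10: 40, 11: 44, 12: 48}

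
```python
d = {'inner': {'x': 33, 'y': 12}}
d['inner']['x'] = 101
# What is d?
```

After line 1: d = {'inner': {'x': 33, 'y': 12}}
After line 2 (inner x overwritten): d = {'inner': {'x': 101, 'y': 12}}

{'inner': {'x': 101, 'y': 12}}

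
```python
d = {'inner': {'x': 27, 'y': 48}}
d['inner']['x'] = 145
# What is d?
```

After line 1: d = {'inner': {'x': 27, 'y': 48}}
After line 2 (inner x overwritten): d = {'inner': {'x': 145, 'y': 48}}

{'inner': {'x': 145, 'y': 48}}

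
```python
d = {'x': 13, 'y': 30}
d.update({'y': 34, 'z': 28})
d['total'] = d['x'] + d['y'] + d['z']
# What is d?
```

After line 1: d = {'x': 13, 'y': 30}
After line 2 (y overwritten, z added): d = {'x': 13, 'y': 34, 'z': 28}
After line 3 (total = 13 + 34 + 28 = 75): d = {'x': 13, 'y': 34, 'z': 28, 'total': 75}

{'x': 13, 'y': 34, 'z': 28, 'total': 75}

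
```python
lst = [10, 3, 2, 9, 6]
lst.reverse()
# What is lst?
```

[6, 9, 2, 3, 10]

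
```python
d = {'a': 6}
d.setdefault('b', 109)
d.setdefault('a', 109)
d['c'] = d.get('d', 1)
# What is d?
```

After line 1: d = {'a': 6}
After line 2 (setdefault adds 'b'=109): d = {'a': 6, 'b': 109}
After line 3 (setdefault 'a' no-op, already exists): d = {'a': 6, 'b': 109}
After line 4 (get('d', 1) returns default since 'd' not in d): d = {'a': 6, 'b': 109, 'c': 1}

{'a': 6, 'b': 109, 'c': 1}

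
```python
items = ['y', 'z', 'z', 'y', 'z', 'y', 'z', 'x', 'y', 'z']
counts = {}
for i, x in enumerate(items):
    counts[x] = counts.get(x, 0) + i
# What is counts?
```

Initial: counts = {}, items = ['y', 'z', 'z', 'y', 'z', 'y', 'z', 'x', 'y', 'z']
i=0, x='y': counts = {'y': 0}
i=1, x='z': counts = {'y': 0, 'z': 1}
i=2, x='z': counts = {'y': 0, 'z': 3}
i=3, x='y': counts = {'y': 3, 'z': 3}
i=4, x='z': counts = {'y': 3, 'z': 7}
i=5, x='y': counts = {'y': 8, 'z': 7}
i=6, x='z': counts = {'y': 8, 'z': 13}
i=7, x='x': counts = {'y': 8, 'z': 13, 'x': 7}
i=8, x='y': counts = {'y': 16, 'z': 13, 'x': 7}
i=9, x='z': counts = {'y': 16, 'z': 22, 'x': 7}

{'y': 16, 'z': 22, 'x': 7}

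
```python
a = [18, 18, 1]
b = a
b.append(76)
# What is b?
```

After line 1: a = [18, 18, 1]
After line 2 (b = a is an alias, same object): a = [18, 18, 1], b = [18, 18, 1]
After line 3 (b.append mutates the shared list): a = [18, 18, 1, 76], b = [18, 18, 1, 76]

[18, 18, 1, 76]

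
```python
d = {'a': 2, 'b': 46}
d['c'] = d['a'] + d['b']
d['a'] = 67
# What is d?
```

After line 1: d = {'a': 2, 'b': 46}
After line 2 (d['c'] = 2 + 46): d = {'a': 2, 'b': 46, 'c': 48}
After line 3: d = {'a': 67, 'b': 46, 'c': 48}

{'a': 67, 'b': 46, 'c': 48}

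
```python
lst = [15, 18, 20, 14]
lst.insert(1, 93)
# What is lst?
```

[15, 93, 18, 20, 14]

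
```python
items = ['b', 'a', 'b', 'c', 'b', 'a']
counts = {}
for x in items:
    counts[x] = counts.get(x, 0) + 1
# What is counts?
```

Initial: counts = {}, items = ['b', 'a', 'b', 'c', 'b', 'a']
See 'b': counts = {'b': 1}
See 'a': counts = {'b': 1, 'a': 1}
See 'b': counts = {'b': 2, 'a': 1}
See 'c': counts = {'b': 2, 'a': 1, 'c': 1}
See 'b': counts = {'b': 3, 'a': 1, 'c': 1}
See 'a': counts = {'b': 3, 'a': 2, 'c': 1}

{'b': 3, 'a': 2, 'c': 1}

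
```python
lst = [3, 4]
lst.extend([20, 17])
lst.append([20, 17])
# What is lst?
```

After line 1: lst = [3, 4]
After line 2 (extend unpacks [20, 17]): lst = [3, 4, 20, 17]
After line 3 (append adds [20, 17] as single element): lst = [3, 4, 20, 17, [20, 17]]

[3, 4, 20, 17, [20, 17]]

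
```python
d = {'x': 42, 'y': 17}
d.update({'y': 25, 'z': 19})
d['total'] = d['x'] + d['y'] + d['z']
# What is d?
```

After line 1: d = {'x': 42, 'y': 17}
After line 2 (y overwritten, z added): d = {'x': 42, 'y': 25, 'z': 19}
After line 3 (total = 42 + 25 + 19 = 86): d = {'x': 42, 'y': 25, 'z': 19, 'total': 86}

{'x': 42, 'y': 25, 'z': 19, 'total': 86}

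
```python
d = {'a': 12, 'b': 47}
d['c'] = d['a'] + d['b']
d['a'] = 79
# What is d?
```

After line 1: d = {'a': 12, 'b': 47}
After line 2 (d['c'] = 12 + 47): d = {'a': 12, 'b': 47, 'c': 59}
After line 3: d = {'a': 79, 'b': 47, 'c': 59}

{'a': 79, 'b': 47, 'c': 59}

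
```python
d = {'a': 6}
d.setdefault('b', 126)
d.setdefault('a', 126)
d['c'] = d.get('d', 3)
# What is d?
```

After line 1: d = {'a': 6}
After line 2 (setdefault adds 'b'=126): d = {'a': 6, 'b': 126}
After line 3 (setdefault 'a' no-op, already exists): d = {'a': 6, 'b': 126}
After line 4 (get('d', 3) returns default since 'd' not in d): d = {'a': 6, 'b': 126, 'c': 3}

{'a': 6, 'b': 126, 'c': 3}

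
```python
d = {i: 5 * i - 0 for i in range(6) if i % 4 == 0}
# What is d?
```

{0: 0, 4: 20}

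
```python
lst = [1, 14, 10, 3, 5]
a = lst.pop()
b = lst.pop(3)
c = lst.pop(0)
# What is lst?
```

After line 1: lst = [1, 14, 10, 3, 5]
After line 2 (pop() -> a = 5): lst = [1, 14, 10, 3]
After line 3 (pop(3) -> b = 3): lst = [1, 14, 10]
After line 4 (pop(0) -> c = 1): lst = [14, 10]

[14, 10]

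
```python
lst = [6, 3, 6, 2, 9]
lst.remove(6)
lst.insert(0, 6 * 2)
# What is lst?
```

After line 1: lst = [6, 3, 6, 2, 9]
After line 2 (remove first 6): lst = [3, 6, 2, 9]
After line 3 (insert 12 at index 0): lst = [12, 3, 6, 2, 9]

[12, 3, 6, 2, 9]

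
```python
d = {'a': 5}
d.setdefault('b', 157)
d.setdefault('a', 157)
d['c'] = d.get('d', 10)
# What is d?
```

After line 1: d = {'a': 5}
After line 2 (setdefault adds 'b'=157): d = {'a': 5, 'b': 157}
After line 3 (setdefault 'a' no-op, already exists): d = {'a': 5, 'b': 157}
After line 4 (get('d', 10) returns default since 'd' not in d): d = {'a': 5, 'b': 157, 'c': 10}

{'a': 5, 'b': 157, 'c': 10}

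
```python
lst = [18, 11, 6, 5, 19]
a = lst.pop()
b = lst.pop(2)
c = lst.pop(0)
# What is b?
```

After line 1: lst = [18, 11, 6, 5, 19]
After line 2 (pop() -> a = 19): lst = [18, 11, 6, 5]
After line 3 (pop(2) -> b = 6): lst = [18, 11, 5]
After line 4 (pop(0) -> c = 18): lst = [11, 5]

6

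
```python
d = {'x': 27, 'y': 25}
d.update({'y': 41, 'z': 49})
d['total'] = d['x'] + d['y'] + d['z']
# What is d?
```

After line 1: d = {'x': 27, 'y': 25}
After line 2 (y overwritten, z added): d = {'x': 27, 'y': 41, 'z': 49}
After line 3 (total = 27 + 41 + 49 = 117): d = {'x': 27, 'y': 41, 'z': 49, 'total': 117}

{'x': 27, 'y': 41, 'z': 49, 'total': 117}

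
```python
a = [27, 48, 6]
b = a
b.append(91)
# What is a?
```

After line 1: a = [27, 48, 6]
After line 2 (b = a is an alias, same object): a = [27, 48, 6], b = [27, 48, 6]
After line 3 (b.append mutates the shared list): a = [27, 48, 6, 91], b = [27, 48, 6, 91]

[27, 48, 6, 91]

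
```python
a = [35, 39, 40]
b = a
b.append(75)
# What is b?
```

After line 1: a = [35, 39, 40]
After line 2 (b = a is an alias, same object): a = [35, 39, 40], b = [35, 39, 40]
After line 3 (b.append mutates the shared list): a = [35, 39, 40, 75], b = [35, 39, 40, 75]

[35, 39, 40, 75]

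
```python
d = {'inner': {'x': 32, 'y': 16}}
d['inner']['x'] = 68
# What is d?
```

After line 1: d = {'inner': {'x': 32, 'y': 16}}
After line 2 (inner x overwritten): d = {'inner': {'x': 68, 'y': 16}}

{'inner': {'x': 68, 'y': 16}}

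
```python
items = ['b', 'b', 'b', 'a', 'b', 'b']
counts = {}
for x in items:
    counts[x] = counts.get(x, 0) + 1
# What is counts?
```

Initial: counts = {}, items = ['b', 'b', 'b', 'a', 'b', 'b']
See 'b': counts = {'b': 1}
See 'b': counts = {'b': 2}
See 'b': counts = {'b': 3}
See 'a': counts = {'b': 3, 'a': 1}
See 'b': counts = {'b': 4, 'a': 1}
See 'b': counts = {'b': 5, 'a': 1}

{'b': 5, 'a': 1}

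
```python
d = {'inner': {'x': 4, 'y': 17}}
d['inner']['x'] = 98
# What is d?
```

After line 1: d = {'inner': {'x': 4, 'y': 17}}
After line 2 (inner x overwritten): d = {'inner': {'x': 98, 'y': 17}}

{'inner': {'x': 98, 'y': 17}}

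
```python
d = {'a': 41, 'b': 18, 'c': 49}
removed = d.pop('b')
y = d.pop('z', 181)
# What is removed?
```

After line 1: d = {'a': 41, 'b': 18, 'c': 49}
After line 2 (pop 'b' returns 18): d = {'a': 41, 'c': 49}, removed = 18
After line 3 (pop 'z' missing, returns default 181): d = {'a': 41, 'c': 49}, y = 181

18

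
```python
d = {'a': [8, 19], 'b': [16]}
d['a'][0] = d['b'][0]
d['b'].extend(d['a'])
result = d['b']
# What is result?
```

After line 1: d = {'a': [8, 19], 'b': [16]}
After line 2 (a[0] = b[0] = 16): d = {'a': [16, 19], 'b': [16]}
After line 3 (b.extend(a) appends [16, 19]): d = {'a': [16, 19], 'b': [16, 16, 19]}
After line 4: result = d['b'] = [16, 16, 19]

[16, 16, 19]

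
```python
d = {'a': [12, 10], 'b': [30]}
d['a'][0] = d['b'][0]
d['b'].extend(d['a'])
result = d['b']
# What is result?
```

After line 1: d = {'a': [12, 10], 'b': [30]}
After line 2 (a[0] = b[0] = 30): d = {'a': [30, 10], 'b': [30]}
After line 3 (b.extend(a) appends [30, 10]): d = {'a': [30, 10], 'b': [30, 30, 10]}
After line 4: result = d['b'] = [30, 30, 10]

[30, 30, 10]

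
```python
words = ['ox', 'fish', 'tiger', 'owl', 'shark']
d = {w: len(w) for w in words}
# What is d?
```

{'ox': 2, 'fish': 4, 'tiger': 5, 'owl': 3, 'shark': 5}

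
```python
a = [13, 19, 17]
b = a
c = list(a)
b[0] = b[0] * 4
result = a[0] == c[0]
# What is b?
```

After line 1: a = [13, 19, 17]
After line 2 (b = a, alias): a = [13, 19, 17], b = [13, 19, 17]
After line 3 (c = list(a) is a copy, new object): c = [13, 19, 17]
After line 4 (b[0] = 13 * 4 = 52; mutates shared a/b): a = b = [52, 19, 17], c = [13, 19, 17]
After line 5 (a[0] = 52, c[0] = 13; result = False)

[52, 19, 17]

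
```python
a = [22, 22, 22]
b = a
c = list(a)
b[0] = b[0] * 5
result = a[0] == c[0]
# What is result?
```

After line 1: a = [22, 22, 22]
After line 2 (b = a, alias): a = [22, 22, 22], b = [22, 22, 22]
After line 3 (c = list(a) is a copy, new object): c = [22, 22, 22]
After line 4 (b[0] = 22 * 5 = 110; mutates shared a/b): a = b = [110, 22, 22], c = [22, 22, 22]
After line 5 (a[0] = 110, c[0] = 22; result = False)

False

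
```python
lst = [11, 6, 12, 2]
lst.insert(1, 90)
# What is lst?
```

[11, 90, 6, 12, 2]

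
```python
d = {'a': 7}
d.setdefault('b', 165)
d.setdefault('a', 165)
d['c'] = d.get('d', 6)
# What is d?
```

After line 1: d = {'a': 7}
After line 2 (setdefault adds 'b'=165): d = {'a': 7, 'b': 165}
After line 3 (setdefault 'a' no-op, already exists): d = {'a': 7, 'b': 165}
After line 4 (get('d', 6) returns default since 'd' not in d): d = {'a': 7, 'b': 165, 'c': 6}

{'a': 7, 'b': 165, 'c': 6}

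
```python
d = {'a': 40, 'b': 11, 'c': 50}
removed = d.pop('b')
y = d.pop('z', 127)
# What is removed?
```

After line 1: d = {'a': 40, 'b': 11, 'c': 50}
After line 2 (pop 'b' returns 11): d = {'a': 40, 'c': 50}, removed = 11
After line 3 (pop 'z' missing, returns default 127): d = {'a': 40, 'c': 50}, y = 127

11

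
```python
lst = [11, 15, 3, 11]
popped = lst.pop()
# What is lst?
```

[11, 15, 3]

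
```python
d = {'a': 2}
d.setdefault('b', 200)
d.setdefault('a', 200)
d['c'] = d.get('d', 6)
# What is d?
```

After line 1: d = {'a': 2}
After line 2 (setdefault adds 'b'=200): d = {'a': 2, 'b': 200}
After line 3 (setdefault 'a' no-op, already exists): d = {'a': 2, 'b': 200}
After line 4 (get('d', 6) returns default since 'd' not in d): d = {'a': 2, 'b': 200, 'c': 6}

{'a': 2, 'b': 200, 'c': 6}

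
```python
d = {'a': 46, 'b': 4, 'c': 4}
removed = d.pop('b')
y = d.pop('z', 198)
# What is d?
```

After line 1: d = {'a': 46, 'b': 4, 'c': 4}
After line 2 (pop 'b' returns 4): d = {'a': 46, 'c': 4}, removed = 4
After line 3 (pop 'z' missing, returns default 198): d = {'a': 46, 'c': 4}, y = 198

{'a': 46, 'c': 4}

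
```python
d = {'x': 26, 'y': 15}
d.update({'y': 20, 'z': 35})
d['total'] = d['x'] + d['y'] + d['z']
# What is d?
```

After line 1: d = {'x': 26, 'y': 15}
After line 2 (y overwritten, z added): d = {'x': 26, 'y': 20, 'z': 35}
After line 3 (total = 26 + 20 + 35 = 81): d = {'x': 26, 'y': 20, 'z': 35, 'total': 81}

{'x': 26, 'y': 20, 'z': 35, 'total': 81}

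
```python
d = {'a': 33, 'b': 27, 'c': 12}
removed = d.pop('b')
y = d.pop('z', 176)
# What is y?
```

After line 1: d = {'a': 33, 'b': 27, 'c': 12}
After line 2 (pop 'b' returns 27): d = {'a': 33, 'c': 12}, removed = 27
After line 3 (pop 'z' missing, returns default 176): d = {'a': 33, 'c': 12}, y = 176

176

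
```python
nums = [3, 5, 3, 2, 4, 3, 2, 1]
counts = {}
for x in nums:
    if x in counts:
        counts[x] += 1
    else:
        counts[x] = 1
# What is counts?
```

Initial: counts = {}, nums = [3, 5, 3, 2, 4, 3, 2, 1]
See 3: counts = {3: 1}
See 5: counts = {3: 1, 5: 1}
See 3: counts = {3: 2, 5: 1}
See 2: counts = {3: 2, 5: 1, 2: 1}
See 4: counts = {3: 2, 5: 1, 2: 1, 4: 1}
See 3: counts = {3: 3, 5: 1, 2: 1, 4: 1}
See 2: counts = {3: 3, 5: 1, 2: 2, 4: 1}
See 1: counts = {3: 3, 5: 1, 2: 2, 4: 1, 1: 1}

{3: 3, 5: 1, 2: 2, 4: 1, 1: 1}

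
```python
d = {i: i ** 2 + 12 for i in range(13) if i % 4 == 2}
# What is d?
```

{2: 16, 6: 48, 10: 112}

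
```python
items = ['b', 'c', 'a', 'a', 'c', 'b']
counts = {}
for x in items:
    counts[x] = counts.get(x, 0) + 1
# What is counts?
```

Initial: counts = {}, items = ['b', 'c', 'a', 'a', 'c', 'b']
See 'b': counts = {'b': 1}
See 'c': counts = {'b': 1, 'c': 1}
See 'a': counts = {'b': 1, 'c': 1, 'a': 1}
See 'a': counts = {'b': 1, 'c': 1, 'a': 2}
See 'c': counts = {'b': 1, 'c': 2, 'a': 2}
See 'b': counts = {'b': 2, 'c': 2, 'a': 2}

{'b': 2, 'c': 2, 'a': 2}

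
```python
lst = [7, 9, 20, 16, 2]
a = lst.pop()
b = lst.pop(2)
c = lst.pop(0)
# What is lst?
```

After line 1: lst = [7, 9, 20, 16, 2]
After line 2 (pop() -> a = 2): lst = [7, 9, 20, 16]
After line 3 (pop(2) -> b = 20): lst = [7, 9, 16]
After line 4 (pop(0) -> c = 7): lst = [9, 16]

[9, 16]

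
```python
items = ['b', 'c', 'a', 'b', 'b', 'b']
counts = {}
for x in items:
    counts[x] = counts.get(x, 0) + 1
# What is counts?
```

Initial: counts = {}, items = ['b', 'c', 'a', 'b', 'b', 'b']
See 'b': counts = {'b': 1}
See 'c': counts = {'b': 1, 'c': 1}
See 'a': counts = {'b': 1, 'c': 1, 'a': 1}
See 'b': counts = {'b': 2, 'c': 1, 'a': 1}
See 'b': counts = {'b': 3, 'c': 1, 'a': 1}
See 'b': counts = {'b': 4, 'c': 1, 'a': 1}

{'b': 4, 'c': 1, 'a': 1}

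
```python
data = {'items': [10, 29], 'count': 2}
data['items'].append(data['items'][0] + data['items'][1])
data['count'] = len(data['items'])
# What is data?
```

After line 1: data = {'items': [10, 29], 'count': 2}
After line 2 (append 10 + 29 = 39): data = {'items': [10, 29, 39], 'count': 2}
After line 3 (count = len(items) = 3): data = {'items': [10, 29, 39], 'count': 3}

{'items': [10, 29, 39], 'count': 3}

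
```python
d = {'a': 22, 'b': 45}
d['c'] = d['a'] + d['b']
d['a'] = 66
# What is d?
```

After line 1: d = {'a': 22, 'b': 45}
After line 2 (d['c'] = 22 + 45): d = {'a': 22, 'b': 45, 'c': 67}
After line 3: d = {'a': 66, 'b': 45, 'c': 67}

{'a': 66, 'b': 45, 'c': 67}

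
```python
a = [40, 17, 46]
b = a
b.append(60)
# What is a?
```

After line 1: a = [40, 17, 46]
After line 2 (b = a is an alias, same object): a = [40, 17, 46], b = [40, 17, 46]
After line 3 (b.append mutates the shared list): a = [40, 17, 46, 60], b = [40, 17, 46, 60]

[40, 17, 46, 60]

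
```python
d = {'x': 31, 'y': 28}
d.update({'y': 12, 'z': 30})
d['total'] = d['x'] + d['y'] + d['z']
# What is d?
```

After line 1: d = {'x': 31, 'y': 28}
After line 2 (y overwritten, z added): d = {'x': 31, 'y': 12, 'z': 30}
After line 3 (total = 31 + 12 + 30 = 73): d = {'x': 31, 'y': 12, 'z': 30, 'total': 73}

{'x': 31, 'y': 12, 'z': 30, 'total': 73}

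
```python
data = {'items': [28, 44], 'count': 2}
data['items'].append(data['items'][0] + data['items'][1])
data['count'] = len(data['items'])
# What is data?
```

After line 1: data = {'items': [28, 44], 'count': 2}
After line 2 (append 28 + 44 = 72): data = {'items': [28, 44, 72], 'count': 2}
After line 3 (count = len(items) = 3): data = {'items': [28, 44, 72], 'count': 3}

{'items': [28, 44, 72], 'count': 3}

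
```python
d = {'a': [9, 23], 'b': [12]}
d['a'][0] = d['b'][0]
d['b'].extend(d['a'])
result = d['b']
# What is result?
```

After line 1: d = {'a': [9, 23], 'b': [12]}
After line 2 (a[0] = b[0] = 12): d = {'a': [12, 23], 'b': [12]}
After line 3 (b.extend(a) appends [12, 23]): d = {'a': [12, 23], 'b': [12, 12, 23]}
After line 4: result = d['b'] = [12, 12, 23]

[12, 12, 23]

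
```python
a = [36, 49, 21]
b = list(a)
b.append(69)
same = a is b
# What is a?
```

After line 1: a = [36, 49, 21]
After line 2 (b = list(a) is a shallow copy, new object): a = [36, 49, 21], b = [36, 49, 21]
After line 3 (append only mutates b): a = [36, 49, 21], b = [36, 49, 21, 69]
After line 4 (same = a is b; different objects -> False): same = False

[36, 49, 21]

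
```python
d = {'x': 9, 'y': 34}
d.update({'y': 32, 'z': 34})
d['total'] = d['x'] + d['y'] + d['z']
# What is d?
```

After line 1: d = {'x': 9, 'y': 34}
After line 2 (y overwritten, z added): d = {'x': 9, 'y': 32, 'z': 34}
After line 3 (total = 9 + 32 + 34 = 75): d = {'x': 9, 'y': 32, 'z': 34, 'total': 75}

{'x': 9, 'y': 32, 'z': 34, 'total': 75}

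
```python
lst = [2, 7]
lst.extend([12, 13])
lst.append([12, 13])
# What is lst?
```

After line 1: lst = [2, 7]
After line 2 (extend unpacks [12, 13]): lst = [2, 7, 12, 13]
After line 3 (append adds [12, 13] as single element): lst = [2, 7, 12, 13, [12, 13]]

[2, 7, 12, 13, [12, 13]]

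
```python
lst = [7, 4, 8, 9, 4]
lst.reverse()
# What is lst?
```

[4, 9, 8, 4, 7]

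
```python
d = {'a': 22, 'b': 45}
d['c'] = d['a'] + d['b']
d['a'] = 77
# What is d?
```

After line 1: d = {'a': 22, 'b': 45}
After line 2 (d['c'] = 22 + 45): d = {'a': 22, 'b': 45, 'c': 67}
After line 3: d = {'a': 77, 'b': 45, 'c': 67}

{'a': 77, 'b': 45, 'c': 67}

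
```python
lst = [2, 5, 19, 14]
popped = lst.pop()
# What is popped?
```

14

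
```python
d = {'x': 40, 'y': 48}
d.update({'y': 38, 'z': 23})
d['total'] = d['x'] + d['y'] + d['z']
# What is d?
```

After line 1: d = {'x': 40, 'y': 48}
After line 2 (y overwritten, z added): d = {'x': 40, 'y': 38, 'z': 23}
After line 3 (total = 40 + 38 + 23 = 101): d = {'x': 40, 'y': 38, 'z': 23, 'total': 101}

{'x': 40, 'y': 38, 'z': 23, 'total': 101}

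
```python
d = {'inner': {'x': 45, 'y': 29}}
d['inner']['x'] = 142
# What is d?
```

After line 1: d = {'inner': {'x': 45, 'y': 29}}
After line 2 (inner x overwritten): d = {'inner': {'x': 142, 'y': 29}}

{'inner': {'x': 142, 'y': 29}}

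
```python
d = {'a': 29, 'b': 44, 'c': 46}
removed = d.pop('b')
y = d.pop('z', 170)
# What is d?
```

After line 1: d = {'a': 29, 'b': 44, 'c': 46}
After line 2 (pop 'b' returns 44): d = {'a': 29, 'c': 46}, removed = 44
After line 3 (pop 'z' missing, returns default 170): d = {'a': 29, 'c': 46}, y = 170

{'a': 29, 'c': 46}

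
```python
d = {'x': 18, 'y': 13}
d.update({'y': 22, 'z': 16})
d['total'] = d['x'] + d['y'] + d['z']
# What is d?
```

After line 1: d = {'x': 18, 'y': 13}
After line 2 (y overwritten, z added): d = {'x': 18, 'y': 22, 'z': 16}
After line 3 (total = 18 + 22 + 16 = 56): d = {'x': 18, 'y': 22, 'z': 16, 'total': 56}

{'x': 18, 'y': 22, 'z': 16, 'total': 56}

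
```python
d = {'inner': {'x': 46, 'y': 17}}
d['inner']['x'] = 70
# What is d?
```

After line 1: d = {'inner': {'x': 46, 'y': 17}}
After line 2 (inner x overwritten): d = {'inner': {'x': 70, 'y': 17}}

{'inner': {'x': 70, 'y': 17}}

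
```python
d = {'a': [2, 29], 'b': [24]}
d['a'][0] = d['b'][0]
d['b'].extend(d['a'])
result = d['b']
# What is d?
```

After line 1: d = {'a': [2, 29], 'b': [24]}
After line 2 (a[0] = b[0] = 24): d = {'a': [24, 29], 'b': [24]}
After line 3 (b.extend(a) appends [24, 29]): d = {'a': [24, 29], 'b': [24, 24, 29]}
After line 4: result = d['b'] = [24, 24, 29]

{'a': [24, 29], 'b': [24, 24, 29]}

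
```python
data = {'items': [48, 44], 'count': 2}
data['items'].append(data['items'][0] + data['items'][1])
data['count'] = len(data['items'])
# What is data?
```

After line 1: data = {'items': [48, 44], 'count': 2}
After line 2 (append 48 + 44 = 92): data = {'items': [48, 44, 92], 'count': 2}
After line 3 (count = len(items) = 3): data = {'items': [48, 44, 92], 'count': 3}

{'items': [48, 44, 92], 'count': 3}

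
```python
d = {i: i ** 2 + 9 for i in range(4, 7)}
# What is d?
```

{4: 25, 5: 34, 6: 45}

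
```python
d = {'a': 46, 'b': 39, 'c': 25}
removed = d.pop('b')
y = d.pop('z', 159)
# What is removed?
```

After line 1: d = {'a': 46, 'b': 39, 'c': 25}
After line 2 (pop 'b' returns 39): d = {'a': 46, 'c': 25}, removed = 39
After line 3 (pop 'z' missing, returns default 159): d = {'a': 46, 'c': 25}, y = 159

39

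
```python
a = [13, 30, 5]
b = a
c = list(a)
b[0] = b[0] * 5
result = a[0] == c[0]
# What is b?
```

After line 1: a = [13, 30, 5]
After line 2 (b = a, alias): a = [13, 30, 5], b = [13, 30, 5]
After line 3 (c = list(a) is a copy, new object): c = [13, 30, 5]
After line 4 (b[0] = 13 * 5 = 65; mutates shared a/b): a = b = [65, 30, 5], c = [13, 30, 5]
After line 5 (a[0] = 65, c[0] = 13; result = False)

[65, 30, 5]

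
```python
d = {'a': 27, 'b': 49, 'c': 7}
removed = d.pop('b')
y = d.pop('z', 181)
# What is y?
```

After line 1: d = {'a': 27, 'b': 49, 'c': 7}
After line 2 (pop 'b' returns 49): d = {'a': 27, 'c': 7}, removed = 49
After line 3 (pop 'z' missing, returns default 181): d = {'a': 27, 'c': 7}, y = 181

181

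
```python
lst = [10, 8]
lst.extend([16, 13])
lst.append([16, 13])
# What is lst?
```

After line 1: lst = [10, 8]
After line 2 (extend unpacks [16, 13]): lst = [10, 8, 16, 13]
After line 3 (append adds [16, 13] as single element): lst = [10, 8, 16, 13, [16, 13]]

[10, 8, 16, 13, [16, 13]]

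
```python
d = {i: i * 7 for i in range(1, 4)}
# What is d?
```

{1: 7, 2: 14, 3: 21}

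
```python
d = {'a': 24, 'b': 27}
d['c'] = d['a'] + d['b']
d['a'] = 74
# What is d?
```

After line 1: d = {'a': 24, 'b': 27}
After line 2 (d['c'] = 24 + 27): d = {'a': 24, 'b': 27, 'c': 51}
After line 3: d = {'a': 74, 'b': 27, 'c': 51}

{'a': 74, 'b': 27, 'c': 51}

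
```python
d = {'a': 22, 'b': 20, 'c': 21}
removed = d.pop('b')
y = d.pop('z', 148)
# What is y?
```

After line 1: d = {'a': 22, 'b': 20, 'c': 21}
After line 2 (pop 'b' returns 20): d = {'a': 22, 'c': 21}, removed = 20
After line 3 (pop 'z' missing, returns default 148): d = {'a': 22, 'c': 21}, y = 148

148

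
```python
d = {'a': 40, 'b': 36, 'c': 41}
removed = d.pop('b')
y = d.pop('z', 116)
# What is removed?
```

After line 1: d = {'a': 40, 'b': 36, 'c': 41}
After line 2 (pop 'b' returns 36): d = {'a': 40, 'c': 41}, removed = 36
After line 3 (pop 'z' missing, returns default 116): d = {'a': 40, 'c': 41}, y = 116

36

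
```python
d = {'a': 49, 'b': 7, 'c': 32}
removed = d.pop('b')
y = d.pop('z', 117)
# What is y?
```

After line 1: d = {'a': 49, 'b': 7, 'c': 32}
After line 2 (pop 'b' returns 7): d = {'a': 49, 'c': 32}, removed = 7
After line 3 (pop 'z' missing, returns default 117): d = {'a': 49, 'c': 32}, y = 117

117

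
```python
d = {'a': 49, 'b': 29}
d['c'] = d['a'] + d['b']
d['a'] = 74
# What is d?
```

After line 1: d = {'a': 49, 'b': 29}
After line 2 (d['c'] = 49 + 29): d = {'a': 49, 'b': 29, 'c': 78}
After line 3: d = {'a': 74, 'b': 29, 'c': 78}

{'a': 74, 'b': 29, 'c': 78}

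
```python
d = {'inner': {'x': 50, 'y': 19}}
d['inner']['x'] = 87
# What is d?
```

After line 1: d = {'inner': {'x': 50, 'y': 19}}
After line 2 (inner x overwritten): d = {'inner': {'x': 87, 'y': 19}}

{'inner': {'x': 87, 'y': 19}}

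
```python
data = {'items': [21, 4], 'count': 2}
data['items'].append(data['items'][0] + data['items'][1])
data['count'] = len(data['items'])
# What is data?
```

After line 1: data = {'items': [21, 4], 'count': 2}
After line 2 (append 21 + 4 = 25): data = {'items': [21, 4, 25], 'count': 2}
After line 3 (count = len(items) = 3): data = {'items': [21, 4, 25], 'count': 3}

{'items': [21, 4, 25], 'count': 3}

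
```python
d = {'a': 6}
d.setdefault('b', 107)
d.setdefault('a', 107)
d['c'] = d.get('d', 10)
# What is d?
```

After line 1: d = {'a': 6}
After line 2 (setdefault adds 'b'=107): d = {'a': 6, 'b': 107}
After line 3 (setdefault 'a' no-op, already exists): d = {'a': 6, 'b': 107}
After line 4 (get('d', 10) returns default since 'd' not in d): d = {'a': 6, 'b': 107, 'c': 10}

{'a': 6, 'b': 107, 'c': 10}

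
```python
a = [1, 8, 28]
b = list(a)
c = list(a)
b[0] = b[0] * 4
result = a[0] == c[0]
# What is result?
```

After line 1: a = [1, 8, 28]
After line 2 (b = list(a), copy): a = [1, 8, 28], b = [1, 8, 28]
After line 3 (c = list(a) is a copy, new object): c = [1, 8, 28]
After line 4 (b[0] = 1 * 4 = 4; only b mutates (copy)): a = [1, 8, 28], b = [4, 8, 28], c = [1, 8, 28]
After line 5 (a[0] = 1, c[0] = 1; result = True)

True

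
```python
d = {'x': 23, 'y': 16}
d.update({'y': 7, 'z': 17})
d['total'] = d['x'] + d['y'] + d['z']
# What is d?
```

After line 1: d = {'x': 23, 'y': 16}
After line 2 (y overwritten, z added): d = {'x': 23, 'y': 7, 'z': 17}
After line 3 (total = 23 + 7 + 17 = 47): d = {'x': 23, 'y': 7, 'z': 17, 'total': 47}

{'x': 23, 'y': 7, 'z': 17, 'total': 47}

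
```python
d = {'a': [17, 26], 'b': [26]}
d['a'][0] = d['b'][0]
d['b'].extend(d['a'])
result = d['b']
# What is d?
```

After line 1: d = {'a': [17, 26], 'b': [26]}
After line 2 (a[0] = b[0] = 26): d = {'a': [26, 26], 'b': [26]}
After line 3 (b.extend(a) appends [26, 26]): d = {'a': [26, 26], 'b': [26, 26, 26]}
After line 4: result = d['b'] = [26, 26, 26]

{'a': [26, 26], 'b': [26, 26, 26]}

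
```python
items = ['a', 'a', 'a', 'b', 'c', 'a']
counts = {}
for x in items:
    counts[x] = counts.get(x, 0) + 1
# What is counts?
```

Initial: counts = {}, items = ['a', 'a', 'a', 'b', 'c', 'a']
See 'a': counts = {'a': 1}
See 'a': counts = {'a': 2}
See 'a': counts = {'a': 3}
See 'b': counts = {'a': 3, 'b': 1}
See 'c': counts = {'a': 3, 'b': 1, 'c': 1}
See 'a': counts = {'a': 4, 'b': 1, 'c': 1}

{'a': 4, 'b': 1, 'c': 1}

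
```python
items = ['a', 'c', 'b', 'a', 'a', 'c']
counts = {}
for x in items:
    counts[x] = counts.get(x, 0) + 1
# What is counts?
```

Initial: counts = {}, items = ['a', 'c', 'b', 'a', 'a', 'c']
See 'a': counts = {'a': 1}
See 'c': counts = {'a': 1, 'c': 1}
See 'b': counts = {'a': 1, 'c': 1, 'b': 1}
See 'a': counts = {'a': 2, 'c': 1, 'b': 1}
See 'a': counts = {'a': 3, 'c': 1, 'b': 1}
See 'c': counts = {'a': 3, 'c': 2, 'b': 1}

{'a': 3, 'c': 2, 'b': 1}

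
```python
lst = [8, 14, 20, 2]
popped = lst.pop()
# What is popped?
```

2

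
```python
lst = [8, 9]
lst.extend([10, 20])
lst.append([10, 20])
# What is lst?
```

After line 1: lst = [8, 9]
After line 2 (extend unpacks [10, 20]): lst = [8, 9, 10, 20]
After line 3 (append adds [10, 20] as single element): lst = [8, 9, 10, 20, [10, 20]]

[8, 9, 10, 20, [10, 20]]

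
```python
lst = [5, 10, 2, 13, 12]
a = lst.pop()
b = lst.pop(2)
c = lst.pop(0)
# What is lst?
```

After line 1: lst = [5, 10, 2, 13, 12]
After line 2 (pop() -> a = 12): lst = [5, 10, 2, 13]
After line 3 (pop(2) -> b = 2): lst = [5, 10, 13]
After line 4 (pop(0) -> c = 5): lst = [10, 13]

[10, 13]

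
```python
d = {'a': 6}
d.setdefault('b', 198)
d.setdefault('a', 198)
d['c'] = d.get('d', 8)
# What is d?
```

After line 1: d = {'a': 6}
After line 2 (setdefault adds 'b'=198): d = {'a': 6, 'b': 198}
After line 3 (setdefault 'a' no-op, already exists): d = {'a': 6, 'b': 198}
After line 4 (get('d', 8) returns default since 'd' not in d): d = {'a': 6, 'b': 198, 'c': 8}

{'a': 6, 'b': 198, 'c': 8}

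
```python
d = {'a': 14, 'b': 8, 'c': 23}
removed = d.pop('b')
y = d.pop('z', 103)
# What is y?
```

After line 1: d = {'a': 14, 'b': 8, 'c': 23}
After line 2 (pop 'b' returns 8): d = {'a': 14, 'c': 23}, removed = 8
After line 3 (pop 'z' missing, returns default 103): d = {'a': 14, 'c': 23}, y = 103

103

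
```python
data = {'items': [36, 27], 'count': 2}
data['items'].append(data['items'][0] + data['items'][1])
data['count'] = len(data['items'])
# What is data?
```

After line 1: data = {'items': [36, 27], 'count': 2}
After line 2 (append 36 + 27 = 63): data = {'items': [36, 27, 63], 'count': 2}
After line 3 (count = len(items) = 3): data = {'items': [36, 27, 63], 'count': 3}

{'items': [36, 27, 63], 'count': 3}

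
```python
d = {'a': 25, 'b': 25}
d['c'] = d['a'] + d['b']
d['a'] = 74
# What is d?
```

After line 1: d = {'a': 25, 'b': 25}
After line 2 (d['c'] = 25 + 25): d = {'a': 25, 'b': 25, 'c': 50}
After line 3: d = {'a': 74, 'b': 25, 'c': 50}

{'a': 74, 'b': 25, 'c': 50}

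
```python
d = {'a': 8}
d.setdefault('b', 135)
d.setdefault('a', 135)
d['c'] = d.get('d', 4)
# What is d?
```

After line 1: d = {'a': 8}
After line 2 (setdefault adds 'b'=135): d = {'a': 8, 'b': 135}
After line 3 (setdefault 'a' no-op, already exists): d = {'a': 8, 'b': 135}
After line 4 (get('d', 4) returns default since 'd' not in d): d = {'a': 8, 'b': 135, 'c': 4}

{'a': 8, 'b': 135, 'c': 4}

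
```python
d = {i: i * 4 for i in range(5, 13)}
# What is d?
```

{5: 20, 6: 24, 7: 28, 8: 32, 9: 36, 10: 40, 11: 44, 12: 48}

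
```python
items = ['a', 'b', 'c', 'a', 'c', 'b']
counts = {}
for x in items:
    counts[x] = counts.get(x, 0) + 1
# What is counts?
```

Initial: counts = {}, items = ['a', 'b', 'c', 'a', 'c', 'b']
See 'a': counts = {'a': 1}
See 'b': counts = {'a': 1, 'b': 1}
See 'c': counts = {'a': 1, 'b': 1, 'c': 1}
See 'a': counts = {'a': 2, 'b': 1, 'c': 1}
See 'c': counts = {'a': 2, 'b': 1, 'c': 2}
See 'b': counts = {'a': 2, 'b': 2, 'c': 2}

{'a': 2, 'b': 2, 'c': 2}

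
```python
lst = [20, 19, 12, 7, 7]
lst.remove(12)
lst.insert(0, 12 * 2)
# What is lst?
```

After line 1: lst = [20, 19, 12, 7, 7]
After line 2 (remove first 12): lst = [20, 19, 7, 7]
After line 3 (insert 24 at index 0): lst = [24, 20, 19, 7, 7]

[24, 20, 19, 7, 7]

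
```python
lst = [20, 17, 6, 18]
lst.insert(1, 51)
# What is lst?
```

[20, 51, 17, 6, 18]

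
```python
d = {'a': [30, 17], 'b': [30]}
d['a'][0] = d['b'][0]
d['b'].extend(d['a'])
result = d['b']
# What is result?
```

After line 1: d = {'a': [30, 17], 'b': [30]}
After line 2 (a[0] = b[0] = 30): d = {'a': [30, 17], 'b': [30]}
After line 3 (b.extend(a) appends [30, 17]): d = {'a': [30, 17], 'b': [30, 30, 17]}
After line 4: result = d['b'] = [30, 30, 17]

[30, 30, 17]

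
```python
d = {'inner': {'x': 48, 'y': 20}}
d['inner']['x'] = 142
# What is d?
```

After line 1: d = {'inner': {'x': 48, 'y': 20}}
After line 2 (inner x overwritten): d = {'inner': {'x': 142, 'y': 20}}

{'inner': {'x': 142, 'y': 20}}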